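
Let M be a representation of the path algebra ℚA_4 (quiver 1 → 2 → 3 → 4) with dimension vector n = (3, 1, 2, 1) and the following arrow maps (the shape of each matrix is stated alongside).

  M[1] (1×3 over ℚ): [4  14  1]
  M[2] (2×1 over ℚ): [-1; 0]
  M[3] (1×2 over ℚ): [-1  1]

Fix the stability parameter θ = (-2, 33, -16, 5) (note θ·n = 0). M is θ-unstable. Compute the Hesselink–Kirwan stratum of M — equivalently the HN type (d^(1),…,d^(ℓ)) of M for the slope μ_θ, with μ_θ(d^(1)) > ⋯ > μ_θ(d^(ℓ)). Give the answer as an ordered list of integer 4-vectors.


Barcode: M ≅ I[1,1]^2, I[1,4], I[3,3]. HN layers by μ_θ (3 steps, strictly decreasing):
  μ^(1)=22/3; μ^(2)=-2; μ^(3)=-16

((0, 1, 1, 1); (3, 0, 0, 0); (0, 0, 1, 0))


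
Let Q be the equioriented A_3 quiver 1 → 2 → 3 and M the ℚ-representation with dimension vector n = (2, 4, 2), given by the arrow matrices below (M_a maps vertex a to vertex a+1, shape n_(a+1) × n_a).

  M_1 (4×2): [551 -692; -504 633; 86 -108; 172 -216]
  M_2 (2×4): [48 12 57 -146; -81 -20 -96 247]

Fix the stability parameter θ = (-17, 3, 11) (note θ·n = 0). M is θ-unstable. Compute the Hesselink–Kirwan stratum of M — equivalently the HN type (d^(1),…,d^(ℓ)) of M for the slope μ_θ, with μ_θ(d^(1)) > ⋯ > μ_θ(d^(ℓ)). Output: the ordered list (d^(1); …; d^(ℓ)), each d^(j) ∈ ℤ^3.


Barcode: M ≅ I[1,2], I[1,3], I[2,2], I[2,3]. HN layers by μ_θ (3 steps, strictly decreasing):
  μ^(1)=11; μ^(2)=3; μ^(3)=-17

((0, 0, 2); (0, 4, 0); (2, 0, 0))


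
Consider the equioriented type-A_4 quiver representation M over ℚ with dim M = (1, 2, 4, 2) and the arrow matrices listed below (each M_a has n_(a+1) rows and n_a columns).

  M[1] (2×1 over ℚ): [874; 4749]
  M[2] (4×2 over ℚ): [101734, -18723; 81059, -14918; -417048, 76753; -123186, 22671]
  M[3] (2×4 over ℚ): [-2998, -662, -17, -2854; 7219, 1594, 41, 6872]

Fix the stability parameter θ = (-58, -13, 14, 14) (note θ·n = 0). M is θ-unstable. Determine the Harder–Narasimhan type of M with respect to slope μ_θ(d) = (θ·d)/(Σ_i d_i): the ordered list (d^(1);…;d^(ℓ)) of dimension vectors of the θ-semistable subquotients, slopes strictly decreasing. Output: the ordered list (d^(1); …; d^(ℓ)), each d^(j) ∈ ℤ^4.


Via rank(M_{q-1}∘⋯∘M_p): M ≅ I[1,4], I[2,3], I[3,3], I[3,4].
μ_θ-semistable layers: μ^(1)=14; μ^(2)=-13; μ^(3)=-58

((0, 0, 4, 2); (0, 2, 0, 0); (1, 0, 0, 0))


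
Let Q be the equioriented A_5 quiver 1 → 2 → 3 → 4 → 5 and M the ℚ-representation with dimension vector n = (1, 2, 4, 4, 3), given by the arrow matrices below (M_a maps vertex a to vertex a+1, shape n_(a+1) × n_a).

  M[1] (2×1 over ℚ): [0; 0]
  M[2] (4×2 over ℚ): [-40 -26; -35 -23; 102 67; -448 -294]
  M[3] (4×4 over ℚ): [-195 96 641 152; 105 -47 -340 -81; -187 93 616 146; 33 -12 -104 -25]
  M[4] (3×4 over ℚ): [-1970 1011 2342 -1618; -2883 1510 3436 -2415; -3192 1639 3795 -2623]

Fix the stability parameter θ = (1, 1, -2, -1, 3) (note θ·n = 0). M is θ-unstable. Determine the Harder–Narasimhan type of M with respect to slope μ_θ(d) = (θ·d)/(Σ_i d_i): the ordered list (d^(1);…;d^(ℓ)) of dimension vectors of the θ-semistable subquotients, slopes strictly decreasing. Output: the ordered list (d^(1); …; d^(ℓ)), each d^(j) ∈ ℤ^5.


Via rank(M_{q-1}∘⋯∘M_p): M ≅ I[1,1], I[2,5]^2, I[3,4], I[3,5].
μ_θ-semistable layers: μ^(1)=3; μ^(2)=1; μ^(3)=-2/3; μ^(4)=-1; μ^(5)=-2

((0, 0, 0, 0, 3); (1, 0, 0, 0, 0); (0, 2, 2, 2, 0); (0, 0, 0, 2, 0); (0, 0, 2, 0, 0))


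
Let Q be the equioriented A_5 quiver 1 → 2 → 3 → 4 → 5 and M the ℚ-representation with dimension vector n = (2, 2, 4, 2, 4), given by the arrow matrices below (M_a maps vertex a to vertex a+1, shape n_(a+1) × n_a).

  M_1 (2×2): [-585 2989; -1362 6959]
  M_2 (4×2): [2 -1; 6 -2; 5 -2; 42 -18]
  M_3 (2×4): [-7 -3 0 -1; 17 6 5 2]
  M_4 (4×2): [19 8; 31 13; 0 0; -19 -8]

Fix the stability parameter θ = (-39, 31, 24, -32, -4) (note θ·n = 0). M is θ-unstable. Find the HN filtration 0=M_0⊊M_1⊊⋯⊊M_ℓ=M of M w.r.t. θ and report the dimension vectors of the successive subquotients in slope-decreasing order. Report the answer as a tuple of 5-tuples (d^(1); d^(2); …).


Via rank(M_{q-1}∘⋯∘M_p): M ≅ I[1,5]^2, I[3,3]^2, I[5,5]^2.
μ_θ-semistable layers: μ^(1)=24; μ^(2)=19/4; μ^(3)=-4; μ^(4)=-39

((0, 0, 2, 0, 0); (0, 2, 2, 2, 2); (0, 0, 0, 0, 2); (2, 0, 0, 0, 0))


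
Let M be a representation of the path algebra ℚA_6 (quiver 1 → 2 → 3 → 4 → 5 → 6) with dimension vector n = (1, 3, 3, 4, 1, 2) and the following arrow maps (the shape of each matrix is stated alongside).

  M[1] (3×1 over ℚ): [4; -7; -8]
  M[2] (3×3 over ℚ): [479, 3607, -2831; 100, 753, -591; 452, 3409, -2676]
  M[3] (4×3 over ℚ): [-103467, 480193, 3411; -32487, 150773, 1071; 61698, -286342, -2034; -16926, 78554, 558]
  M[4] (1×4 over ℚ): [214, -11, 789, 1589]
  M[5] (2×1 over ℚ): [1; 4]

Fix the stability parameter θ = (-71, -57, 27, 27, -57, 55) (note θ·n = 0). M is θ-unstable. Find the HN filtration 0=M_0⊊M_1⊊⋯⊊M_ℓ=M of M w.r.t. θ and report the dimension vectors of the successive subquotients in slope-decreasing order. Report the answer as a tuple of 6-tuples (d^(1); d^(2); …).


Interval decomposition of M: I[1,6], I[2,3]^2, I[4,4]^3, I[6,6].
HN type (ℓ=5): μ^(1)=55; μ^(2)=27; μ^(3)=-1; μ^(4)=-57; μ^(5)=-71

((0, 0, 0, 0, 0, 2); (0, 0, 2, 3, 0, 0); (0, 0, 1, 1, 1, 0); (0, 3, 0, 0, 0, 0); (1, 0, 0, 0, 0, 0))


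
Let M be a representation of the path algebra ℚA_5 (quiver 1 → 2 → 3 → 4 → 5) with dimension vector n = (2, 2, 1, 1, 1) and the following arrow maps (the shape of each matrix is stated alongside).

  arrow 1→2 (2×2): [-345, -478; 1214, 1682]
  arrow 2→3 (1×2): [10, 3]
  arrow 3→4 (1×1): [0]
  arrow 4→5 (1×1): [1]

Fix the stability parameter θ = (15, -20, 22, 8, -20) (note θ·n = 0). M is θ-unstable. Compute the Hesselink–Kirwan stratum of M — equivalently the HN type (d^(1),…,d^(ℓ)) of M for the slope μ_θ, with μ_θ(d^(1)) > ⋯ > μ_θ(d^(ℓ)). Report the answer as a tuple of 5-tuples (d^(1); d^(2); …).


Interval decomposition of M: I[1,2], I[1,3], I[4,5].
HN type (ℓ=3): μ^(1)=22; μ^(2)=-5/2; μ^(3)=-6

((0, 0, 1, 0, 0); (2, 2, 0, 0, 0); (0, 0, 0, 1, 1))


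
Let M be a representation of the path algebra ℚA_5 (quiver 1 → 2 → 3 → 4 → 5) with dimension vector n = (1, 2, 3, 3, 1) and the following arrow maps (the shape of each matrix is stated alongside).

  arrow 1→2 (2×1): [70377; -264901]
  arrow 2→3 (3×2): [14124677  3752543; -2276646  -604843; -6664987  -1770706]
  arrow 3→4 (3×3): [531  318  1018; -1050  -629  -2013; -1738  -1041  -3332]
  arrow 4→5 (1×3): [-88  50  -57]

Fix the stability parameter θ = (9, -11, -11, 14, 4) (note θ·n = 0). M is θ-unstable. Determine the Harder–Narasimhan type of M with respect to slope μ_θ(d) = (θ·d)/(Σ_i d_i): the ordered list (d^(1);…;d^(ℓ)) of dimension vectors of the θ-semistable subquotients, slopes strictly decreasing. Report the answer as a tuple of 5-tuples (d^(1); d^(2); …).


Barcode: M ≅ I[1,5], I[2,4], I[3,4]. HN layers by μ_θ (4 steps, strictly decreasing):
  μ^(1)=14; μ^(2)=9; μ^(3)=-13/3; μ^(4)=-11

((0, 0, 0, 2, 0); (0, 0, 0, 1, 1); (1, 1, 1, 0, 0); (0, 1, 2, 0, 0))


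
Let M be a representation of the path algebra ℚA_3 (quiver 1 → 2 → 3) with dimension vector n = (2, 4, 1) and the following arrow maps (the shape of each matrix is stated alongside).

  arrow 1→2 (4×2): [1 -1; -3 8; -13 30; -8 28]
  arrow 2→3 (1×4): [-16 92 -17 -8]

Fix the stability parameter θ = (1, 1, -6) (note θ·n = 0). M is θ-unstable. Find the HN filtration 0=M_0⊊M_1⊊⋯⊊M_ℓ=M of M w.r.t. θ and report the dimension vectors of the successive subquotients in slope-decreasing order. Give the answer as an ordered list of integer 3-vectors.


Via rank(M_{q-1}∘⋯∘M_p): M ≅ I[1,2], I[1,3], I[2,2]^2.
μ_θ-semistable layers: μ^(1)=1; μ^(2)=-4/3

((1, 3, 0); (1, 1, 1))


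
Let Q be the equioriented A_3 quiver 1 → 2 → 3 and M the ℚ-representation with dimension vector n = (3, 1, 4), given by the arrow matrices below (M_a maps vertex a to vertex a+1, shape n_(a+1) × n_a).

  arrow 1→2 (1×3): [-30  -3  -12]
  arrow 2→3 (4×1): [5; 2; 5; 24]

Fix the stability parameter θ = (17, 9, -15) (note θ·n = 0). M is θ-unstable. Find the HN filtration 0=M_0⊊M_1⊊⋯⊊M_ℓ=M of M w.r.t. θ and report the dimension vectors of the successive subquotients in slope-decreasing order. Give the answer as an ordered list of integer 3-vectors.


Via rank(M_{q-1}∘⋯∘M_p): M ≅ I[1,1]^2, I[1,3], I[3,3]^3.
μ_θ-semistable layers: μ^(1)=17; μ^(2)=11/3; μ^(3)=-15

((2, 0, 0); (1, 1, 1); (0, 0, 3))


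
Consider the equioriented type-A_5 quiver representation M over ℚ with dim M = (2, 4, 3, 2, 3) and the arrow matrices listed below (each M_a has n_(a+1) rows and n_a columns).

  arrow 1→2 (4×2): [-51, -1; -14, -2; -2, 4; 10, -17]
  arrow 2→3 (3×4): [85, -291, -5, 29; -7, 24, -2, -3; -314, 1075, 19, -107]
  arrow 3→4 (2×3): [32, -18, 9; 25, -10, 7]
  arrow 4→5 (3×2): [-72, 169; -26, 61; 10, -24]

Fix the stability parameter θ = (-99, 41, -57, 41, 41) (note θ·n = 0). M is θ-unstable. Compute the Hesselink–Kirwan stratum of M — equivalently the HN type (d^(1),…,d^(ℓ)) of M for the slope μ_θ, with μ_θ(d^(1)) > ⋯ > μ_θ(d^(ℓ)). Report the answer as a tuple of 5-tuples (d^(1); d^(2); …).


Barcode: M ≅ I[1,5]^2, I[2,2], I[2,3], I[5,5]. HN layers by μ_θ (3 steps, strictly decreasing):
  μ^(1)=41; μ^(2)=-8; μ^(3)=-99

((0, 1, 0, 2, 3); (0, 3, 3, 0, 0); (2, 0, 0, 0, 0))


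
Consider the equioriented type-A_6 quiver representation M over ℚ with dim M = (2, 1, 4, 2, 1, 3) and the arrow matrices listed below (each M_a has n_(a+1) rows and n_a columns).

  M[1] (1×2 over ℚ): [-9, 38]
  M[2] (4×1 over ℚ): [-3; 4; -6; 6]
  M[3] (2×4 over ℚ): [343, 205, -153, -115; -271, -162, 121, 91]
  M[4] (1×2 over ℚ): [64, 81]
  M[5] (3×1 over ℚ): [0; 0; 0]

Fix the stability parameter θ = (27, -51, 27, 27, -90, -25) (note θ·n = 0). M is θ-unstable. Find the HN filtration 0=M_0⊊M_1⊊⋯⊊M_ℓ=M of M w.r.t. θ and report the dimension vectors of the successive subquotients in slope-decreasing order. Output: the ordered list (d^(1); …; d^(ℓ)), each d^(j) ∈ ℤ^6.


Interval decomposition of M: I[1,1], I[1,5], I[3,3]^2, I[3,4], I[6,6]^3.
HN type (ℓ=3): μ^(1)=27; μ^(2)=-12; μ^(3)=-25

((1, 0, 3, 1, 0, 0); (1, 1, 1, 1, 1, 0); (0, 0, 0, 0, 0, 3))


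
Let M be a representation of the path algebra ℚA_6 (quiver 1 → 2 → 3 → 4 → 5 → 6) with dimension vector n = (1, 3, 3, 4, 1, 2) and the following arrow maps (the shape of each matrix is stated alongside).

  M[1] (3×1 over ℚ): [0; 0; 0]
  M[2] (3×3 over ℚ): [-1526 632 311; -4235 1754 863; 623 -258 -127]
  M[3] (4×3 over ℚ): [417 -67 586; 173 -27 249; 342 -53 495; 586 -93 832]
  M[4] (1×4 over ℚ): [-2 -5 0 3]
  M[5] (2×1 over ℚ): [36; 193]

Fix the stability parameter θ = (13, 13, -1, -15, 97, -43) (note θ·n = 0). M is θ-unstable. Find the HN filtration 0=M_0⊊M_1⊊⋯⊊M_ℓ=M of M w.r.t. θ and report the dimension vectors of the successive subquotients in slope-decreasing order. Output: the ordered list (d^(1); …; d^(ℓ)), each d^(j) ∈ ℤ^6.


Via rank(M_{q-1}∘⋯∘M_p): M ≅ I[1,1], I[2,2], I[2,4], I[2,6], I[3,4], I[4,4], I[6,6].
μ_θ-semistable layers: μ^(1)=27; μ^(2)=13; μ^(3)=-1; μ^(4)=-8; μ^(5)=-15; μ^(6)=-43

((0, 0, 0, 0, 1, 1); (1, 1, 0, 0, 0, 0); (0, 2, 2, 2, 0, 0); (0, 0, 1, 1, 0, 0); (0, 0, 0, 1, 0, 0); (0, 0, 0, 0, 0, 1))


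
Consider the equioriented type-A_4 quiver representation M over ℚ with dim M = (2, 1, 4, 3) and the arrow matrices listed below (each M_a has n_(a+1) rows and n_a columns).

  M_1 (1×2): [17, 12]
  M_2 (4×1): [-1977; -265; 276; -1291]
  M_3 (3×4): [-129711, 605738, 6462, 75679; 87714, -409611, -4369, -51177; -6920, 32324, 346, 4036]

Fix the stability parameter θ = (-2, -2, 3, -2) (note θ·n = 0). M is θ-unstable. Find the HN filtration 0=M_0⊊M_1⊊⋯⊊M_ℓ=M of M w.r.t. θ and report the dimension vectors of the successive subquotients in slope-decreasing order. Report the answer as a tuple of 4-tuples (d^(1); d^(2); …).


Via rank(M_{q-1}∘⋯∘M_p): M ≅ I[1,1], I[1,3], I[3,4]^3.
μ_θ-semistable layers: μ^(1)=3; μ^(2)=1/2; μ^(3)=-2

((0, 0, 1, 0); (0, 0, 3, 3); (2, 1, 0, 0))


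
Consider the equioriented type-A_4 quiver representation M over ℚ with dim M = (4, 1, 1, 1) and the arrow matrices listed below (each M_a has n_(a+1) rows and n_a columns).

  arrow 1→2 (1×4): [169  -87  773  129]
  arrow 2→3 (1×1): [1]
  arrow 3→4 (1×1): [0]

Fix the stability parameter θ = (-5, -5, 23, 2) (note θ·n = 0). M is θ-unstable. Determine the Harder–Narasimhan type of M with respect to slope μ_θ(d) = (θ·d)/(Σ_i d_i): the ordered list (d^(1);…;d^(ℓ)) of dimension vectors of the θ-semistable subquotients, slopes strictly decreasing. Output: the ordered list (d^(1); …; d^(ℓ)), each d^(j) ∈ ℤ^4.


Via rank(M_{q-1}∘⋯∘M_p): M ≅ I[1,1]^3, I[1,3], I[4,4].
μ_θ-semistable layers: μ^(1)=23; μ^(2)=2; μ^(3)=-5

((0, 0, 1, 0); (0, 0, 0, 1); (4, 1, 0, 0))


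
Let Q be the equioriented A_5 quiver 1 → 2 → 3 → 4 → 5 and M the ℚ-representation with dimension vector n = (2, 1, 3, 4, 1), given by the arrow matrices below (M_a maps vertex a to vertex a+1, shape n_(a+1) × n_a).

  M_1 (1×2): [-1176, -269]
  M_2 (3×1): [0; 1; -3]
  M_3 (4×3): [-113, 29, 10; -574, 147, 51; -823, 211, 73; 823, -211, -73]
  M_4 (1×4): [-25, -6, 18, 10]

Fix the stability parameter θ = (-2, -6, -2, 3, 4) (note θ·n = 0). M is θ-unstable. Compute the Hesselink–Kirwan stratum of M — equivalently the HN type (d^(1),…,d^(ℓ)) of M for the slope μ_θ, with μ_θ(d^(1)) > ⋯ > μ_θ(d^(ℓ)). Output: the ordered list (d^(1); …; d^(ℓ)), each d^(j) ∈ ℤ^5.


Barcode: M ≅ I[1,1], I[1,5], I[3,4]^2, I[4,4]. HN layers by μ_θ (4 steps, strictly decreasing):
  μ^(1)=4; μ^(2)=3; μ^(3)=-2; μ^(4)=-4

((0, 0, 0, 0, 1); (0, 0, 0, 4, 0); (1, 0, 3, 0, 0); (1, 1, 0, 0, 0))


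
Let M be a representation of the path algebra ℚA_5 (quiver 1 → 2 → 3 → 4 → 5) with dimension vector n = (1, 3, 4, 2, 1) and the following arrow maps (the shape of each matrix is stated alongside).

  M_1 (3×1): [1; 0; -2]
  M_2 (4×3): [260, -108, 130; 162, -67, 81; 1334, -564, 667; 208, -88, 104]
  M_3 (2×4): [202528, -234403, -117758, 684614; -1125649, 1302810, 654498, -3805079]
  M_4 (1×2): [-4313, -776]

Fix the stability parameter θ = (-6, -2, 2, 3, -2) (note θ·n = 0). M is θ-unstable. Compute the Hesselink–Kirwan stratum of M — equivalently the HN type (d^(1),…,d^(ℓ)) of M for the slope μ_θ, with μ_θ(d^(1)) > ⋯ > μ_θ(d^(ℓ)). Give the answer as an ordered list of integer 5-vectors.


Via rank(M_{q-1}∘⋯∘M_p): M ≅ I[1,2], I[2,4], I[2,5], I[3,3]^2.
μ_θ-semistable layers: μ^(1)=3; μ^(2)=2; μ^(3)=1; μ^(4)=-2; μ^(5)=-6

((0, 0, 0, 1, 0); (0, 0, 3, 0, 0); (0, 0, 1, 1, 1); (0, 3, 0, 0, 0); (1, 0, 0, 0, 0))


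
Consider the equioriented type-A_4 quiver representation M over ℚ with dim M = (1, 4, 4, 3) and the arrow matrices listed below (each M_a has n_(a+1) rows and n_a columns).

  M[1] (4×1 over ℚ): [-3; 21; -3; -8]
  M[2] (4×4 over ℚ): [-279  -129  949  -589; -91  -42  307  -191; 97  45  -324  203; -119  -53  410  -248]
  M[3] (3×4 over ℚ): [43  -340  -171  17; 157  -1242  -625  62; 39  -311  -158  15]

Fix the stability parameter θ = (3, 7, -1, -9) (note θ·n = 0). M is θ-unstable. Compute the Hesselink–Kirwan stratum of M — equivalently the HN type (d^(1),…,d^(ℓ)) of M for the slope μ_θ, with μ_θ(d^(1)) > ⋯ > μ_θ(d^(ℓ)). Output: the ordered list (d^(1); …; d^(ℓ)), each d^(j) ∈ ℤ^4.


Barcode: M ≅ I[1,4], I[2,3], I[2,4]^2. HN layers by μ_θ (3 steps, strictly decreasing):
  μ^(1)=3; μ^(2)=0; μ^(3)=-1

((0, 1, 1, 0); (1, 1, 1, 1); (0, 2, 2, 2))


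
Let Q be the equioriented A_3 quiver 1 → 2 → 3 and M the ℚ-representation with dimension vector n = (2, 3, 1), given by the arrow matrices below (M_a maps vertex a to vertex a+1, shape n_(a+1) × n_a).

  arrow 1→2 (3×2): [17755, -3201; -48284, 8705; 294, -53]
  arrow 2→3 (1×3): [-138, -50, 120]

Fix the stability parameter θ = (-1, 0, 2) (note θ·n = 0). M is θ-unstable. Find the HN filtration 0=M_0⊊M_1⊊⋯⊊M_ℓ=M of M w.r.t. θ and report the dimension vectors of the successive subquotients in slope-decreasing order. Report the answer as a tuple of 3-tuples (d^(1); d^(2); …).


Interval decomposition of M: I[1,2], I[1,3], I[2,2].
HN type (ℓ=3): μ^(1)=2; μ^(2)=0; μ^(3)=-1

((0, 0, 1); (0, 3, 0); (2, 0, 0))


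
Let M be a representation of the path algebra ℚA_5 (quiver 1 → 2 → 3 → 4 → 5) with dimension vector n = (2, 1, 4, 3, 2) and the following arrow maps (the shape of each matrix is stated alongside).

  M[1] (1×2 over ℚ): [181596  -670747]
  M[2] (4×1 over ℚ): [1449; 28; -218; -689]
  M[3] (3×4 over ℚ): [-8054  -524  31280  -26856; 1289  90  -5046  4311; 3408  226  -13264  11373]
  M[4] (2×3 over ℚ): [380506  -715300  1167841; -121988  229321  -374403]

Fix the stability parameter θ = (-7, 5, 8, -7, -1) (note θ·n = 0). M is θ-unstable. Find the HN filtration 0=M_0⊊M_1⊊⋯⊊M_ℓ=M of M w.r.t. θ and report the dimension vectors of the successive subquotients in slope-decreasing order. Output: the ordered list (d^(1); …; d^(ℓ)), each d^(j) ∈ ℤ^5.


Barcode: M ≅ I[1,1], I[1,5], I[3,3], I[3,4], I[3,5]. HN layers by μ_θ (5 steps, strictly decreasing):
  μ^(1)=8; μ^(2)=5/4; μ^(3)=1/2; μ^(4)=0; μ^(5)=-7

((0, 0, 1, 0, 0); (0, 1, 1, 1, 1); (0, 0, 1, 1, 0); (0, 0, 1, 1, 1); (2, 0, 0, 0, 0))


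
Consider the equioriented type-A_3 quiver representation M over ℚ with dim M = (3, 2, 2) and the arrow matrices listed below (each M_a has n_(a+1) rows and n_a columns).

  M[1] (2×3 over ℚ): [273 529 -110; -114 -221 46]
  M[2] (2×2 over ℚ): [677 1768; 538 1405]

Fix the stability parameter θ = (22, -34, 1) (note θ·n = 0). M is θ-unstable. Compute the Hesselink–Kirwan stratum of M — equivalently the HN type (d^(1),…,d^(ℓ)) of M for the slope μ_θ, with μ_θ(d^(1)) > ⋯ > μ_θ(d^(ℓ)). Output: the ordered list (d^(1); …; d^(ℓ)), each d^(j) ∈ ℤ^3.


Barcode: M ≅ I[1,1], I[1,3]^2. HN layers by μ_θ (3 steps, strictly decreasing):
  μ^(1)=22; μ^(2)=1; μ^(3)=-6

((1, 0, 0); (0, 0, 2); (2, 2, 0))


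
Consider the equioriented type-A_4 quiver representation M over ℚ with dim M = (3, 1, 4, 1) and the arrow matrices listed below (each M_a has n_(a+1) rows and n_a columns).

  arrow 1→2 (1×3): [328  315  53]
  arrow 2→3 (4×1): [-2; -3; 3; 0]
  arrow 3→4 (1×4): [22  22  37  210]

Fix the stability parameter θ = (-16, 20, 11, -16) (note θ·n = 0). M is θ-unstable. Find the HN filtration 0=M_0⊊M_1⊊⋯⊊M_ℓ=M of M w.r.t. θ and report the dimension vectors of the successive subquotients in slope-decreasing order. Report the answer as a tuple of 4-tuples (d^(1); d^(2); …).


Interval decomposition of M: I[1,1]^2, I[1,4], I[3,3]^3.
HN type (ℓ=3): μ^(1)=11; μ^(2)=5; μ^(3)=-16

((0, 0, 3, 0); (0, 1, 1, 1); (3, 0, 0, 0))


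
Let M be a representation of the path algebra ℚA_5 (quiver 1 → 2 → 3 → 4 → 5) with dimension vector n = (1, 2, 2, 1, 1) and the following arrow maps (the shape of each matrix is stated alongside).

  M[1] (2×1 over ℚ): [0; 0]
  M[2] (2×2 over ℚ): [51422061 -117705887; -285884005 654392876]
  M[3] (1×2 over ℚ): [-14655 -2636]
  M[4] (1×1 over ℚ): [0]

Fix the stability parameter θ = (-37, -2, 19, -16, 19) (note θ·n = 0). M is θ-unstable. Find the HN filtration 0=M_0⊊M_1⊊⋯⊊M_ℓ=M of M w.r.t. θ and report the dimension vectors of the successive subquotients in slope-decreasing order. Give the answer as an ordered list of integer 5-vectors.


Barcode: M ≅ I[1,1], I[2,3], I[2,4], I[5,5]. HN layers by μ_θ (4 steps, strictly decreasing):
  μ^(1)=19; μ^(2)=3/2; μ^(3)=-2; μ^(4)=-37

((0, 0, 1, 0, 1); (0, 0, 1, 1, 0); (0, 2, 0, 0, 0); (1, 0, 0, 0, 0))


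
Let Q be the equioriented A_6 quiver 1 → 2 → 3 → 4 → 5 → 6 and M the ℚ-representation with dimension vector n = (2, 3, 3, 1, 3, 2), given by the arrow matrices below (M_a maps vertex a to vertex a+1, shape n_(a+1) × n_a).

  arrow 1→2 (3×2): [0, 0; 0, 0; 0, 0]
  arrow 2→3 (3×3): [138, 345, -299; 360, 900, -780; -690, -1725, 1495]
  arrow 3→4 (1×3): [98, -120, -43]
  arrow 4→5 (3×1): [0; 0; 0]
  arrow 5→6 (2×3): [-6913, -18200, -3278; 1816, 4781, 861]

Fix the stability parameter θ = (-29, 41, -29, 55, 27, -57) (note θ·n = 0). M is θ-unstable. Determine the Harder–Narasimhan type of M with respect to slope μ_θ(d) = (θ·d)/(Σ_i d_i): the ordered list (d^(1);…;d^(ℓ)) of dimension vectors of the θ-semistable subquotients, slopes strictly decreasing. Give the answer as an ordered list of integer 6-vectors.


Via rank(M_{q-1}∘⋯∘M_p): M ≅ I[1,1]^2, I[2,2]^2, I[2,4], I[3,3]^2, I[5,5], I[5,6]^2.
μ_θ-semistable layers: μ^(1)=55; μ^(2)=41; μ^(3)=27; μ^(4)=6; μ^(5)=-15; μ^(6)=-29

((0, 0, 0, 1, 0, 0); (0, 2, 0, 0, 0, 0); (0, 0, 0, 0, 1, 0); (0, 1, 1, 0, 0, 0); (0, 0, 0, 0, 2, 2); (2, 0, 2, 0, 0, 0))


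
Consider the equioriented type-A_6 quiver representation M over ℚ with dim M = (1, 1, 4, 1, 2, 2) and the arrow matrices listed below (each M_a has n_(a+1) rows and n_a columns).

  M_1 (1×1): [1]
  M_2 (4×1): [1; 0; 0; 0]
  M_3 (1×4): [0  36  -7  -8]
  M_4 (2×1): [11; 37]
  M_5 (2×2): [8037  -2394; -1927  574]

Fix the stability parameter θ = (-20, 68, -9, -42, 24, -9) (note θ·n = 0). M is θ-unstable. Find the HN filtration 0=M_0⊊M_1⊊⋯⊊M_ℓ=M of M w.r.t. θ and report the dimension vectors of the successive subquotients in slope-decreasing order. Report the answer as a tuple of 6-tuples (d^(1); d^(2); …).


Interval decomposition of M: I[1,3], I[3,3]^2, I[3,6], I[5,5], I[6,6].
HN type (ℓ=6): μ^(1)=59/2; μ^(2)=24; μ^(3)=15/2; μ^(4)=-9; μ^(5)=-20; μ^(6)=-51/2

((0, 1, 1, 0, 0, 0); (0, 0, 0, 0, 1, 0); (0, 0, 0, 0, 1, 1); (0, 0, 2, 0, 0, 1); (1, 0, 0, 0, 0, 0); (0, 0, 1, 1, 0, 0))


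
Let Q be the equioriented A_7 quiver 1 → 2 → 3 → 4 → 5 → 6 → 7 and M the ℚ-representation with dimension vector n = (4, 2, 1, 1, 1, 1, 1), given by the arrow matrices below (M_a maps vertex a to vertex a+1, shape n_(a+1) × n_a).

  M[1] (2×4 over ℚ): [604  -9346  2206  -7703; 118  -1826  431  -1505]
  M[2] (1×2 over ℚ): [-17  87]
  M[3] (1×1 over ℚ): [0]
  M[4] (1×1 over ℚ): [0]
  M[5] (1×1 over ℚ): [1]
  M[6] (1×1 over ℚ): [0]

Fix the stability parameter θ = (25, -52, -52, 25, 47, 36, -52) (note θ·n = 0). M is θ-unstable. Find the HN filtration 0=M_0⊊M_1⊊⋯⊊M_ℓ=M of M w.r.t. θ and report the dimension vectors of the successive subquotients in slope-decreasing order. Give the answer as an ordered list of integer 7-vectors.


Interval decomposition of M: I[1,1]^2, I[1,2], I[1,3], I[4,4], I[5,6], I[7,7].
HN type (ℓ=5): μ^(1)=83/2; μ^(2)=25; μ^(3)=-27/2; μ^(4)=-79/3; μ^(5)=-52

((0, 0, 0, 0, 1, 1, 0); (2, 0, 0, 1, 0, 0, 0); (1, 1, 0, 0, 0, 0, 0); (1, 1, 1, 0, 0, 0, 0); (0, 0, 0, 0, 0, 0, 1))


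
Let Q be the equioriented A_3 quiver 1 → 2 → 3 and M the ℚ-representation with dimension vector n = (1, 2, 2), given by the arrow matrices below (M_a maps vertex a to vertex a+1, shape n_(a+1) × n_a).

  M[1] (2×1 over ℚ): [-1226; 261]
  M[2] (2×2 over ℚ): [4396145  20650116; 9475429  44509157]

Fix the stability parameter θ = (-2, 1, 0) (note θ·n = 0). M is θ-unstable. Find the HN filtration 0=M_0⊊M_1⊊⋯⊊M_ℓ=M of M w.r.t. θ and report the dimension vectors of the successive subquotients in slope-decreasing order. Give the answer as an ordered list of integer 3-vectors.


Interval decomposition of M: I[1,3], I[2,3].
HN type (ℓ=2): μ^(1)=1/2; μ^(2)=-2

((0, 2, 2); (1, 0, 0))


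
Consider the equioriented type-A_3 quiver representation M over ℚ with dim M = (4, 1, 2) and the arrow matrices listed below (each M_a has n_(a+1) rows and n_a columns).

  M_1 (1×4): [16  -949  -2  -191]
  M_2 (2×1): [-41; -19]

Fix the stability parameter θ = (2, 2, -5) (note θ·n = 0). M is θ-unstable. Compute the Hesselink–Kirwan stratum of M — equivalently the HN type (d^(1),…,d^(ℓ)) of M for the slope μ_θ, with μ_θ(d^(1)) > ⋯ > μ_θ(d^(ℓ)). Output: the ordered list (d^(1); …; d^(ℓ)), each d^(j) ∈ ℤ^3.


Via rank(M_{q-1}∘⋯∘M_p): M ≅ I[1,1]^3, I[1,3], I[3,3].
μ_θ-semistable layers: μ^(1)=2; μ^(2)=-1/3; μ^(3)=-5

((3, 0, 0); (1, 1, 1); (0, 0, 1))


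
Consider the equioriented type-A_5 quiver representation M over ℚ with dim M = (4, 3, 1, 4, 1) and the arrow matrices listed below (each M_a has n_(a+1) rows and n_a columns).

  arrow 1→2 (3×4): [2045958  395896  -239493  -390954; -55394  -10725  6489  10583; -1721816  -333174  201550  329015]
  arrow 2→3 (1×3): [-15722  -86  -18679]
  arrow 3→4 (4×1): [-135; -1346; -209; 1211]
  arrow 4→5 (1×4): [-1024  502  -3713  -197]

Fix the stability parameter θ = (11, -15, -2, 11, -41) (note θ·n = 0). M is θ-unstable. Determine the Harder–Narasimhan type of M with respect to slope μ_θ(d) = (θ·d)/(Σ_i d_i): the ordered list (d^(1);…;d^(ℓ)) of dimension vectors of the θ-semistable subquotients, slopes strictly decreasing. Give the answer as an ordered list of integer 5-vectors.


Interval decomposition of M: I[1,1], I[1,2]^2, I[1,5], I[4,4]^3.
HN type (ℓ=3): μ^(1)=11; μ^(2)=-2; μ^(3)=-36/5

((1, 0, 0, 3, 0); (2, 2, 0, 0, 0); (1, 1, 1, 1, 1))


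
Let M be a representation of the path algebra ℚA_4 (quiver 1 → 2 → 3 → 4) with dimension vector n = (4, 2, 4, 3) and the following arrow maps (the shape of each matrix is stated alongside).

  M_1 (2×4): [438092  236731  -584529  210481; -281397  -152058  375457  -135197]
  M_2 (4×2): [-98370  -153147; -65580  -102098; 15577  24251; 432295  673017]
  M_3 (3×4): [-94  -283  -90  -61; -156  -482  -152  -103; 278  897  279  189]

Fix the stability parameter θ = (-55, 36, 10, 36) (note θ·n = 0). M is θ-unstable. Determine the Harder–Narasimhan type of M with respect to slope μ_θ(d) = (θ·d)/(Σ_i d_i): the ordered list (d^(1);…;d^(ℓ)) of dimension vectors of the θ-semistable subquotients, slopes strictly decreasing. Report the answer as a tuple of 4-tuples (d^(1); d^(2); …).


Via rank(M_{q-1}∘⋯∘M_p): M ≅ I[1,1]^2, I[1,3], I[1,4], I[3,4]^2.
μ_θ-semistable layers: μ^(1)=36; μ^(2)=23; μ^(3)=10; μ^(4)=-55

((0, 0, 0, 3); (0, 2, 2, 0); (0, 0, 2, 0); (4, 0, 0, 0))


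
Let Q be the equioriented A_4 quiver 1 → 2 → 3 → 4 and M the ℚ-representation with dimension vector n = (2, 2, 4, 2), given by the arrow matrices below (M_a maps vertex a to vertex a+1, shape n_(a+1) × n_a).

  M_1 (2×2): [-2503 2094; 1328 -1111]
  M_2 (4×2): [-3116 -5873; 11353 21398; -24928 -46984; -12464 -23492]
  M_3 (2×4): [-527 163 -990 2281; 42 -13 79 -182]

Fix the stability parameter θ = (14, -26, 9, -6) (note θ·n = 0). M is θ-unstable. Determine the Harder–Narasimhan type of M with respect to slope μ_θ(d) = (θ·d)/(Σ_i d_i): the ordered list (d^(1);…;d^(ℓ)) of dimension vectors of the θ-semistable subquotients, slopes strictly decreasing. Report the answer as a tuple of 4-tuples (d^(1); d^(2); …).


Interval decomposition of M: I[1,4]^2, I[3,3]^2.
HN type (ℓ=3): μ^(1)=9; μ^(2)=3/2; μ^(3)=-6

((0, 0, 2, 0); (0, 0, 2, 2); (2, 2, 0, 0))


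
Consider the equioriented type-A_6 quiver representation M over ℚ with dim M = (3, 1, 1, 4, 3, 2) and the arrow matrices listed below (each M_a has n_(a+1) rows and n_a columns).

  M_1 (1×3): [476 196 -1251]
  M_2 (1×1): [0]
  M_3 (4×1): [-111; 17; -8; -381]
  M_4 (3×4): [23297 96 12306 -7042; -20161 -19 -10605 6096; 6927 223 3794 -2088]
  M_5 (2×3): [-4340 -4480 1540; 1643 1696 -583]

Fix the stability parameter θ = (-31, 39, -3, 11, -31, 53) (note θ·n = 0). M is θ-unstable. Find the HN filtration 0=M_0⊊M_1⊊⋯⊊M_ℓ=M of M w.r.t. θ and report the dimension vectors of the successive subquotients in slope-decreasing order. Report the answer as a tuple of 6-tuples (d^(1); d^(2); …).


Interval decomposition of M: I[1,1]^2, I[1,2], I[3,6], I[4,4], I[4,5]^2, I[6,6].
HN type (ℓ=6): μ^(1)=53; μ^(2)=39; μ^(3)=11; μ^(4)=-23/3; μ^(5)=-10; μ^(6)=-31

((0, 0, 0, 0, 0, 2); (0, 1, 0, 0, 0, 0); (0, 0, 0, 1, 0, 0); (0, 0, 1, 1, 1, 0); (0, 0, 0, 2, 2, 0); (3, 0, 0, 0, 0, 0))


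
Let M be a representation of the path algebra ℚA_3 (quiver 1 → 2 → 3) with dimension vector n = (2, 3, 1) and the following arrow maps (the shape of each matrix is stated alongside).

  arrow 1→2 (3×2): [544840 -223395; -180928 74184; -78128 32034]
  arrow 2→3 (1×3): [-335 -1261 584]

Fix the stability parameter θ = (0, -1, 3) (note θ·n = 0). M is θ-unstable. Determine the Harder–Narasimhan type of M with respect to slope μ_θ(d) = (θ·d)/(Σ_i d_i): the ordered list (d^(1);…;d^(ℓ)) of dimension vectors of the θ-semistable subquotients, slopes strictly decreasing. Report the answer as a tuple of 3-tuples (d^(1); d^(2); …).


Barcode: M ≅ I[1,1], I[1,3], I[2,2]^2. HN layers by μ_θ (4 steps, strictly decreasing):
  μ^(1)=3; μ^(2)=0; μ^(3)=-1/2; μ^(4)=-1

((0, 0, 1); (1, 0, 0); (1, 1, 0); (0, 2, 0))


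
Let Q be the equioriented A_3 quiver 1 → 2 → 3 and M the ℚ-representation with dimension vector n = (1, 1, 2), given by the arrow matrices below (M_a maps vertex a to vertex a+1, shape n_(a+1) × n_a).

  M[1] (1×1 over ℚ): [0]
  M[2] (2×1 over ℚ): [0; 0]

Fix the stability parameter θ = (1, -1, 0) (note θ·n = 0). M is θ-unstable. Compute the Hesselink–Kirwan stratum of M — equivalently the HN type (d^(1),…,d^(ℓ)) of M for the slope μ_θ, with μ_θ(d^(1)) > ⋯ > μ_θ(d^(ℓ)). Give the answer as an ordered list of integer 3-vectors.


Interval decomposition of M: I[1,1], I[2,2], I[3,3]^2.
HN type (ℓ=3): μ^(1)=1; μ^(2)=0; μ^(3)=-1

((1, 0, 0); (0, 0, 2); (0, 1, 0))


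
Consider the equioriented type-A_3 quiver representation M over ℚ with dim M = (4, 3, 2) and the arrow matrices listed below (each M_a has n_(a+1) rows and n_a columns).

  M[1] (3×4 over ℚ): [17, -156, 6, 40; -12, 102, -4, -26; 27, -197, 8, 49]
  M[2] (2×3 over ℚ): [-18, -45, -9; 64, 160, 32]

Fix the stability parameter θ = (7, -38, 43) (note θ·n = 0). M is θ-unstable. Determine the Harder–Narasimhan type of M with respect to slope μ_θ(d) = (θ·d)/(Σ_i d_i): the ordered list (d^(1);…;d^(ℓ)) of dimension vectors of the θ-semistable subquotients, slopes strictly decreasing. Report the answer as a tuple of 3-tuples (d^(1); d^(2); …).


Interval decomposition of M: I[1,1], I[1,2]^2, I[1,3], I[3,3].
HN type (ℓ=3): μ^(1)=43; μ^(2)=7; μ^(3)=-31/2

((0, 0, 2); (1, 0, 0); (3, 3, 0))


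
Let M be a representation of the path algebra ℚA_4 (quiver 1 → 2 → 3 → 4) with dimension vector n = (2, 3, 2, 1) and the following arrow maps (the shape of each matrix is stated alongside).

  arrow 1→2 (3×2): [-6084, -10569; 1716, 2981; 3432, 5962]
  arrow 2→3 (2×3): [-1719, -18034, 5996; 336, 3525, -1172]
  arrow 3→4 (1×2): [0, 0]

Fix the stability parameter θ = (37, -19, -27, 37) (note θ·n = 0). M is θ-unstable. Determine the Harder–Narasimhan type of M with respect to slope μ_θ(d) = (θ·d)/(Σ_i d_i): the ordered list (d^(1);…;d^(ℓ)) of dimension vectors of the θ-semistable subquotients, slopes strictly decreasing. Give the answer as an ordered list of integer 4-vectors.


Barcode: M ≅ I[1,1], I[1,3], I[2,2], I[2,3], I[4,4]. HN layers by μ_θ (4 steps, strictly decreasing):
  μ^(1)=37; μ^(2)=-3; μ^(3)=-19; μ^(4)=-23

((1, 0, 0, 1); (1, 1, 1, 0); (0, 1, 0, 0); (0, 1, 1, 0))


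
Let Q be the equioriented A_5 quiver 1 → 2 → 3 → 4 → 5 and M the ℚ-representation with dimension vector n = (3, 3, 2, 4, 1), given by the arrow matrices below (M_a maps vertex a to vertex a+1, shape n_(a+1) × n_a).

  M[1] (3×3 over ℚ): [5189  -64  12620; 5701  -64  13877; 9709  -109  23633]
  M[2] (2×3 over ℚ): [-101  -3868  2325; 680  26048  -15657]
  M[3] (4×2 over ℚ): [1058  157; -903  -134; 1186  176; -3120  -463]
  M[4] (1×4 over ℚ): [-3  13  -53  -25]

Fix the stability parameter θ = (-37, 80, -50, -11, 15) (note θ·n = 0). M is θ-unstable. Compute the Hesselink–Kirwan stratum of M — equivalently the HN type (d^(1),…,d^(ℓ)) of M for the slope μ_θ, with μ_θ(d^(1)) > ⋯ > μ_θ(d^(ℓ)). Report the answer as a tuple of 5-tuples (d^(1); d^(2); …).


Interval decomposition of M: I[1,2], I[1,4], I[1,5], I[4,4]^2.
HN type (ℓ=5): μ^(1)=80; μ^(2)=15; μ^(3)=19/3; μ^(4)=-11; μ^(5)=-37

((0, 1, 0, 0, 0); (0, 0, 0, 0, 1); (0, 2, 2, 2, 0); (0, 0, 0, 2, 0); (3, 0, 0, 0, 0))


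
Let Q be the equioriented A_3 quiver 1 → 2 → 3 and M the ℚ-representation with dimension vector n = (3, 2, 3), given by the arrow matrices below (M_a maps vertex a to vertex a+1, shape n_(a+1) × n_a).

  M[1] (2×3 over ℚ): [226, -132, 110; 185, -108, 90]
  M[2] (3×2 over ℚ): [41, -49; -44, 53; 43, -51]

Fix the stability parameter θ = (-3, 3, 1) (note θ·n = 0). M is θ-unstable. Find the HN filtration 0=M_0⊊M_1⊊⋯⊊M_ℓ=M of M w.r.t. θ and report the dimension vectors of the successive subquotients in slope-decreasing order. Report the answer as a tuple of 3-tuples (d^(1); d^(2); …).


Via rank(M_{q-1}∘⋯∘M_p): M ≅ I[1,1], I[1,3]^2, I[3,3].
μ_θ-semistable layers: μ^(1)=2; μ^(2)=1; μ^(3)=-3

((0, 2, 2); (0, 0, 1); (3, 0, 0))


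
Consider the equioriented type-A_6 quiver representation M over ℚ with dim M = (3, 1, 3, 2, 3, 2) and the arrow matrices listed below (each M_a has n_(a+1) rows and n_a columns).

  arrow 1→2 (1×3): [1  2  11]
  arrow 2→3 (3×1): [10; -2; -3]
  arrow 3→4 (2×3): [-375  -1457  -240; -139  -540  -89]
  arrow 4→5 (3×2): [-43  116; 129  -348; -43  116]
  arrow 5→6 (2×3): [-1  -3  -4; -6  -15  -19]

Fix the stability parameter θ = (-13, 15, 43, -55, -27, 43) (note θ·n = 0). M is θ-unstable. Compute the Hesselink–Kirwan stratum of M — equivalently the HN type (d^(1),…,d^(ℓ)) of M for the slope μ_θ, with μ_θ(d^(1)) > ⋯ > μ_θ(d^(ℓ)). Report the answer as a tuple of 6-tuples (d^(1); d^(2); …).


Via rank(M_{q-1}∘⋯∘M_p): M ≅ I[1,1]^2, I[1,4], I[3,3], I[3,6], I[5,5], I[5,6].
μ_θ-semistable layers: μ^(1)=43; μ^(2)=1; μ^(3)=-13; μ^(4)=-27

((0, 0, 1, 0, 0, 2); (0, 1, 1, 1, 0, 0); (3, 0, 1, 1, 1, 0); (0, 0, 0, 0, 2, 0))


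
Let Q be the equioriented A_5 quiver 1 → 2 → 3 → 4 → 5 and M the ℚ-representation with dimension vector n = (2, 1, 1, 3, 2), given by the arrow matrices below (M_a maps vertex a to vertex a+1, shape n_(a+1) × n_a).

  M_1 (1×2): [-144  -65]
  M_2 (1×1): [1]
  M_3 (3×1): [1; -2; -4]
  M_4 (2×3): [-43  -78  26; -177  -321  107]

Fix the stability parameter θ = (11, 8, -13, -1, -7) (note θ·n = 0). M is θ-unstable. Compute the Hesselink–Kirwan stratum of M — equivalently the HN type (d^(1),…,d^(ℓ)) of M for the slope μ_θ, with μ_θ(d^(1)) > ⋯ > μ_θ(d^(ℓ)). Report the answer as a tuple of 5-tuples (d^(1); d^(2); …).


Via rank(M_{q-1}∘⋯∘M_p): M ≅ I[1,1], I[1,5], I[4,4], I[4,5].
μ_θ-semistable layers: μ^(1)=11; μ^(2)=-2/5; μ^(3)=-1; μ^(4)=-4

((1, 0, 0, 0, 0); (1, 1, 1, 1, 1); (0, 0, 0, 1, 0); (0, 0, 0, 1, 1))


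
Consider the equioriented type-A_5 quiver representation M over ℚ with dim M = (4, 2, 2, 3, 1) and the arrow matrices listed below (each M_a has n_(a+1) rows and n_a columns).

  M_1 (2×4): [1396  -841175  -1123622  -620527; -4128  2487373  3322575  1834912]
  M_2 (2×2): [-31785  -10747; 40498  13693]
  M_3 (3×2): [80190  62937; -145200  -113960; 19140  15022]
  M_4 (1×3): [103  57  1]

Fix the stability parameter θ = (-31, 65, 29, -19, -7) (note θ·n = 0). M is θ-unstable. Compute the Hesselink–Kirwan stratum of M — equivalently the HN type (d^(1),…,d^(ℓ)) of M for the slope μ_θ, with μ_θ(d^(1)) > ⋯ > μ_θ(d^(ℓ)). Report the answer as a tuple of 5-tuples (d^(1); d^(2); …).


Barcode: M ≅ I[1,1]^2, I[1,3], I[1,5], I[4,4]^2. HN layers by μ_θ (4 steps, strictly decreasing):
  μ^(1)=47; μ^(2)=17; μ^(3)=-19; μ^(4)=-31

((0, 1, 1, 0, 0); (0, 1, 1, 1, 1); (0, 0, 0, 2, 0); (4, 0, 0, 0, 0))


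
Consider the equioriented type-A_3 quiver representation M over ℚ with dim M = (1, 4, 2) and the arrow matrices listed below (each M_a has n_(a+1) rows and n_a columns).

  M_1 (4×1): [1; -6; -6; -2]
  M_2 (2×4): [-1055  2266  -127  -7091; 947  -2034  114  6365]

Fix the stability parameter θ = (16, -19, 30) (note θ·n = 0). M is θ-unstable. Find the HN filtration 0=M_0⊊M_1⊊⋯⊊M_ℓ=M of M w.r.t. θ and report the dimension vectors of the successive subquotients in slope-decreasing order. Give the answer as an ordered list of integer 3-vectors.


Interval decomposition of M: I[1,3], I[2,2]^2, I[2,3].
HN type (ℓ=3): μ^(1)=30; μ^(2)=-3/2; μ^(3)=-19

((0, 0, 2); (1, 1, 0); (0, 3, 0))


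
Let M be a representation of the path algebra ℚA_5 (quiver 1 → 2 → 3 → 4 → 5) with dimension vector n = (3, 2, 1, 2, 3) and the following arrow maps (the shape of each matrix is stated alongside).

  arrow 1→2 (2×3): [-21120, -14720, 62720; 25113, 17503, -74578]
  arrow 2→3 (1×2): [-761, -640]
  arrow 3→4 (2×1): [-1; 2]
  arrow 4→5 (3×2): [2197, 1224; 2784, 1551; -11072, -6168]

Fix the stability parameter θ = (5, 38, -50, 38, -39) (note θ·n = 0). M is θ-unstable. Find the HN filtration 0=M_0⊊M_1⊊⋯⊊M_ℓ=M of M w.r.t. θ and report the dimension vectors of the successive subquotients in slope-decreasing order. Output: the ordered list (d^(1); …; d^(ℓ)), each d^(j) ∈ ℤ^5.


Interval decomposition of M: I[1,1]^2, I[1,2], I[2,5], I[4,5], I[5,5].
HN type (ℓ=5): μ^(1)=38; μ^(2)=5; μ^(3)=-1/2; μ^(4)=-6; μ^(5)=-39

((0, 1, 0, 0, 0); (3, 0, 0, 0, 0); (0, 0, 0, 2, 2); (0, 1, 1, 0, 0); (0, 0, 0, 0, 1))


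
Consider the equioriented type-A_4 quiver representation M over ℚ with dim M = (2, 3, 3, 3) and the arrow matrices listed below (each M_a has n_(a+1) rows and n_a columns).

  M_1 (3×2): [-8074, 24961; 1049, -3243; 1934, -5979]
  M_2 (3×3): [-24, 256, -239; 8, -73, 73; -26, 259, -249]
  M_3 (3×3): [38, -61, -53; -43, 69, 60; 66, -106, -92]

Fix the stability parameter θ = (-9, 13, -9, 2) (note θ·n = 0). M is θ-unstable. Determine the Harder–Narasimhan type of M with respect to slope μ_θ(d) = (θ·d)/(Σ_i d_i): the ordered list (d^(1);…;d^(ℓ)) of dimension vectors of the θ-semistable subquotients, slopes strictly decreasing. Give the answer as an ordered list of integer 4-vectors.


Barcode: M ≅ I[1,4]^2, I[2,3], I[4,4]. HN layers by μ_θ (2 steps, strictly decreasing):
  μ^(1)=2; μ^(2)=-9

((0, 3, 3, 3); (2, 0, 0, 0))


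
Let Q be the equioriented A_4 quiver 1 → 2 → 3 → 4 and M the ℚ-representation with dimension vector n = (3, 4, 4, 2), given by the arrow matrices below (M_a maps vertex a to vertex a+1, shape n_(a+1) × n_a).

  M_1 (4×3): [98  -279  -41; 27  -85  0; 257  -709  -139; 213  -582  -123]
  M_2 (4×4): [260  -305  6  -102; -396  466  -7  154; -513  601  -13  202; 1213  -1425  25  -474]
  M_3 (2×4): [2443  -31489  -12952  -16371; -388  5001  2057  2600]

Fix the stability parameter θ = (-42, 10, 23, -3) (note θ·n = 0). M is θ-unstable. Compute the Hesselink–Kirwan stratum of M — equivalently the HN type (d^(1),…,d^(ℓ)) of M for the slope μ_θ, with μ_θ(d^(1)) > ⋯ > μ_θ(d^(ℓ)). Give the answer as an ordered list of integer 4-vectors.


Barcode: M ≅ I[1,3], I[1,4]^2, I[2,2], I[3,3]. HN layers by μ_θ (3 steps, strictly decreasing):
  μ^(1)=23; μ^(2)=10; μ^(3)=-42

((0, 0, 2, 0); (0, 4, 2, 2); (3, 0, 0, 0))
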